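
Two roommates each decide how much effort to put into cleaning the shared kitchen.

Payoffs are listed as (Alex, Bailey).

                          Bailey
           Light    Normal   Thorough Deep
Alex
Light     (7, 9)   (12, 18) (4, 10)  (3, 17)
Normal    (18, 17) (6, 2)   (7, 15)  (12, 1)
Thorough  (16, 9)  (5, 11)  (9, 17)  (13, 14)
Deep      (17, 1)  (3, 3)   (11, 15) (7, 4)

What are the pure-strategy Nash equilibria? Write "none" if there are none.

(Light, Light): Alex can switch to Normal (7 → 18). Not NE.
(Light, Normal): Alex gets 12, best alternative 6; Bailey gets 18, best alternative 17. No profitable deviation — NE.
(Light, Thorough): Alex can switch to Normal (4 → 7). Not NE.
(Light, Deep): Alex can switch to Normal (3 → 12). Not NE.
(Normal, Light): Alex gets 18, best alternative 17; Bailey gets 17, best alternative 15. No profitable deviation — NE.
(Normal, Normal): Alex can switch to Light (6 → 12). Not NE.
(Normal, Thorough): Alex can switch to Thorough (7 → 9). Not NE.
(Normal, Deep): Alex can switch to Thorough (12 → 13). Not NE.
(Thorough, Light): Alex can switch to Normal (16 → 18). Not NE.
(Thorough, Normal): Alex can switch to Light (5 → 12). Not NE.
(Thorough, Thorough): Alex can switch to Deep (9 → 11). Not NE.
(Thorough, Deep): Bailey can switch to Thorough (14 → 17). Not NE.
(Deep, Thorough): Alex gets 11, best alternative 9; Bailey gets 15, best alternative 4. No profitable deviation — NE.
(The remaining 3 profiles each have a profitable deviation by the same check.)

The pure Nash equilibria are (Light, Normal) and (Normal, Light) and (Deep, Thorough).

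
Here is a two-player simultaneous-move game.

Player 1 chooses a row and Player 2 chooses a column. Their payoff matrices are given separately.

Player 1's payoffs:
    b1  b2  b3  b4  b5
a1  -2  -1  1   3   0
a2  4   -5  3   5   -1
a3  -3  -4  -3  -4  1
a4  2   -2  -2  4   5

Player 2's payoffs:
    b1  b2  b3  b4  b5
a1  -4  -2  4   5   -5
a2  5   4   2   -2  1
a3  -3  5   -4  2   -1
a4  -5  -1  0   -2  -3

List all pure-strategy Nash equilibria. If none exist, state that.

Player 1 against b1: payoffs -2, 4, -3, 2 → best response a2.
Player 1 against b2: payoffs -1, -5, -4, -2 → best response a1.
Player 1 against b3: payoffs 1, 3, -3, -2 → best response a2.
Player 1 against b4: payoffs 3, 5, -4, 4 → best response a2.
Player 1 against b5: payoffs 0, -1, 1, 5 → best response a4.
Player 2 against a1: payoffs -4, -2, 4, 5, -5 → best response b4.
Player 2 against a2: payoffs 5, 4, 2, -2, 1 → best response b1.
Player 2 against a3: payoffs -3, 5, -4, 2, -1 → best response b2.
Player 2 against a4: payoffs -5, -1, 0, -2, -3 → best response b3.
Mutual best responses: (a2, b1).

The unique pure-strategy Nash equilibrium is (a2, b1).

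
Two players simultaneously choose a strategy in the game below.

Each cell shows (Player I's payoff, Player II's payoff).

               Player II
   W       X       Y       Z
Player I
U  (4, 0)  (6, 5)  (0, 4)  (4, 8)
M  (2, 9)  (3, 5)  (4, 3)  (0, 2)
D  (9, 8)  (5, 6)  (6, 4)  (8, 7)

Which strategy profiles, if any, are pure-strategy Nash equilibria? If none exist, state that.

The unique pure-strategy Nash equilibrium is (D, W).

(U, W): Player I can switch to D (4 → 9). Not NE.
(U, X): Player II can switch to Z (5 → 8). Not NE.
(U, Y): Player I can switch to M (0 → 4). Not NE.
(U, Z): Player I can switch to D (4 → 8). Not NE.
(M, W): Player I can switch to U (2 → 4). Not NE.
(M, X): Player I can switch to U (3 → 6). Not NE.
(M, Y): Player I can switch to D (4 → 6). Not NE.
(M, Z): Player I can switch to U (0 → 4). Not NE.
(D, W): Player I gets 9, best alternative 4; Player II gets 8, best alternative 7. No profitable deviation — NE.
(D, X): Player I can switch to U (5 → 6). Not NE.
(D, Y): Player II can switch to W (4 → 8). Not NE.
(The remaining 1 profile has a profitable deviation by the same check.)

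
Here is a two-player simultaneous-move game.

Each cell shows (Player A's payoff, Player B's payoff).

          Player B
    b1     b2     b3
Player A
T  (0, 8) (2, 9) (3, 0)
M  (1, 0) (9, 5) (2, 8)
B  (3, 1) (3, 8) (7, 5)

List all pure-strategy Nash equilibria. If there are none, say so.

none

For each strategy profile, look for a profitable unilateral deviation.
(T, b1): Player A can switch to M (0 → 1). Not NE.
(T, b2): Player A can switch to M (2 → 9). Not NE.
(T, b3): Player A can switch to B (3 → 7). Not NE.
(M, b1): Player A can switch to B (1 → 3). Not NE.
(M, b2): Player B can switch to b3 (5 → 8). Not NE.
(M, b3): Player A can switch to T (2 → 3). Not NE.
(B, b1): Player B can switch to b2 (1 → 8). Not NE.
(B, b2): Player A can switch to M (3 → 9). Not NE.
(B, b3): Player B can switch to b2 (5 → 8). Not NE.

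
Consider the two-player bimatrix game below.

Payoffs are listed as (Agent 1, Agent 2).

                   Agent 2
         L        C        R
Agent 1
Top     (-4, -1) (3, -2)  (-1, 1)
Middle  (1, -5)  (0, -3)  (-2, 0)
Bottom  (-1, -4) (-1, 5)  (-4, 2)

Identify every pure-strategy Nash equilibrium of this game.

(Top, L): Agent 1 can switch to Middle (-4 → 1). Not NE.
(Top, C): Agent 2 can switch to L (-2 → -1). Not NE.
(Top, R): Agent 1 gets -1, best alternative -2; Agent 2 gets 1, best alternative -1. No profitable deviation — NE.
(Middle, L): Agent 2 can switch to C (-5 → -3). Not NE.
(Middle, C): Agent 1 can switch to Top (0 → 3). Not NE.
(Middle, R): Agent 1 can switch to Top (-2 → -1). Not NE.
(Bottom, L): Agent 1 can switch to Middle (-1 → 1). Not NE.
(The remaining 2 profiles each have a profitable deviation by the same check.)

(Top, R)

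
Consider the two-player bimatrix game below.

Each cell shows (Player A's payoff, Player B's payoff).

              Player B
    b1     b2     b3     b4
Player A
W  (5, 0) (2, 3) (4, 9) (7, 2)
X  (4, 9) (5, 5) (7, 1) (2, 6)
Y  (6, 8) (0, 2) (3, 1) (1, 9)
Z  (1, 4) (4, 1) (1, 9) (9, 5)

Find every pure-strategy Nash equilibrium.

(W, b1): Player A can switch to Y (5 → 6). Not NE.
(W, b2): Player A can switch to X (2 → 5). Not NE.
(W, b3): Player A can switch to X (4 → 7). Not NE.
(W, b4): Player A can switch to Z (7 → 9). Not NE.
(X, b1): Player A can switch to W (4 → 5). Not NE.
(X, b2): Player B can switch to b1 (5 → 9). Not NE.
(X, b3): Player B can switch to b1 (1 → 9). Not NE.
(X, b4): Player A can switch to W (2 → 7). Not NE.
(Y, b1): Player B can switch to b4 (8 → 9). Not NE.
(Y, b2): Player A can switch to W (0 → 2). Not NE.
(The remaining 6 profiles each have a profitable deviation by the same check.)

This game has no pure Nash equilibrium.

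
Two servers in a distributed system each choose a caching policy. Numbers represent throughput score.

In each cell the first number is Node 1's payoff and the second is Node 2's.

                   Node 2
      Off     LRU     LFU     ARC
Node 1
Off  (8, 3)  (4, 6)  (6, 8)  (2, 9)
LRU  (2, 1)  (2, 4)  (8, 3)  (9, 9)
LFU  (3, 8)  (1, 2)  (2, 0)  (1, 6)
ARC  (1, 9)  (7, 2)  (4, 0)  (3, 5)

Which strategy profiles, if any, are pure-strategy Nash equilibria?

Pure NE: (LRU, ARC)

(Off, Off): Node 2 can switch to LRU (3 → 6). Not NE.
(Off, LRU): Node 1 can switch to ARC (4 → 7). Not NE.
(Off, LFU): Node 1 can switch to LRU (6 → 8). Not NE.
(Off, ARC): Node 1 can switch to LRU (2 → 9). Not NE.
(LRU, Off): Node 1 can switch to Off (2 → 8). Not NE.
(LRU, LRU): Node 1 can switch to Off (2 → 4). Not NE.
(LRU, LFU): Node 2 can switch to LRU (3 → 4). Not NE.
(LRU, ARC): Node 1 gets 9, best alternative 3; Node 2 gets 9, best alternative 4. No profitable deviation — NE.
(LFU, Off): Node 1 can switch to Off (3 → 8). Not NE.
(The remaining 7 profiles each have a profitable deviation by the same check.)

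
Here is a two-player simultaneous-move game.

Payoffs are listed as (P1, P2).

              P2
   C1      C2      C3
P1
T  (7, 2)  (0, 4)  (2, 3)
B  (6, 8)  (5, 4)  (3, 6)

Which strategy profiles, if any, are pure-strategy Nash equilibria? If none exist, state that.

Check each profile: it is a Nash equilibrium iff no player can strictly gain by switching unilaterally.
(T, C1): P2 can switch to C2 (2 → 4). Not NE.
(T, C2): P1 can switch to B (0 → 5). Not NE.
(T, C3): P1 can switch to B (2 → 3). Not NE.
(B, C1): P1 can switch to T (6 → 7). Not NE.
(B, C2): P2 can switch to C1 (4 → 8). Not NE.
(B, C3): P2 can switch to C1 (6 → 8). Not NE.

There is no pure-strategy Nash equilibrium.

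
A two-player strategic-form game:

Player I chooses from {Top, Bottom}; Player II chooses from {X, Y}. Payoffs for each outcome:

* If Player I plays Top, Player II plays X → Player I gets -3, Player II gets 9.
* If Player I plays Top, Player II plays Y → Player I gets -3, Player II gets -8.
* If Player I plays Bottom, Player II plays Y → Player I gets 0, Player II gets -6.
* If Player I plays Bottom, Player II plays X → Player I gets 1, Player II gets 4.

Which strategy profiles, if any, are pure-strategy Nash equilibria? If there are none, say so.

Player I against X: payoffs -3, 1 → best response Bottom.
Player I against Y: payoffs -3, 0 → best response Bottom.
Player II against Top: payoffs 9, -8 → best response X.
Player II against Bottom: payoffs 4, -6 → best response X.
Mutual best responses: (Bottom, X).

The unique pure-strategy Nash equilibrium is (Bottom, X).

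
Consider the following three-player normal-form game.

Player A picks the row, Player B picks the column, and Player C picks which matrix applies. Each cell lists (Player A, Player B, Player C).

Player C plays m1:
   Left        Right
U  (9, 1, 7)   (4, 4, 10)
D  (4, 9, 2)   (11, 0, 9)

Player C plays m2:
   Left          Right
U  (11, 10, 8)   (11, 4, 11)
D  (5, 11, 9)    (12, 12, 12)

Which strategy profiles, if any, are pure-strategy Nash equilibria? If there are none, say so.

Player A against (Left, m1): payoffs 9, 4 → best response U.
Player A against (Left, m2): payoffs 11, 5 → best response U.
Player A against (Right, m1): payoffs 4, 11 → best response D.
Player A against (Right, m2): payoffs 11, 12 → best response D.
Player B against (U, m1): payoffs 1, 4 → best response Right.
Player B against (U, m2): payoffs 10, 4 → best response Left.
Player B against (D, m1): payoffs 9, 0 → best response Left.
Player B against (D, m2): payoffs 11, 12 → best response Right.
Player C against (U, Left): payoffs 7, 8 → best response m2.
Player C against (U, Right): payoffs 10, 11 → best response m2.
Player C against (D, Left): payoffs 2, 9 → best response m2.
Player C against (D, Right): payoffs 9, 12 → best response m2.
Mutual best responses: (U, Left, m2); (D, Right, m2).

The pure Nash equilibria are (U, Left, m2) and (D, Right, m2).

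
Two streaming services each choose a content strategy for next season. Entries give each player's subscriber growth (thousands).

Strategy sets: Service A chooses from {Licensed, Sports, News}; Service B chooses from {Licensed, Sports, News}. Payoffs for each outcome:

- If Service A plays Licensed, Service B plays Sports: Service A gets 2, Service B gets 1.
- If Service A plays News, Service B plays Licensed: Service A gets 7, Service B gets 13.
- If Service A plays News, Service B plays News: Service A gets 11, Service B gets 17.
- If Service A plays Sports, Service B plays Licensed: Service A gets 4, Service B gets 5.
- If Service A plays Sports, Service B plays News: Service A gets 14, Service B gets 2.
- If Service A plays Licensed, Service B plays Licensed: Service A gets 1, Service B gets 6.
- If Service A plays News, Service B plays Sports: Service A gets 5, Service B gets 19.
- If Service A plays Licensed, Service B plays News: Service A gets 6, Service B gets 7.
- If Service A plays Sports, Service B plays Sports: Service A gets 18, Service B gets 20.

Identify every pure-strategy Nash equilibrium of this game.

(Licensed, Licensed): Service A can switch to Sports (1 → 4). Not NE.
(Licensed, Sports): Service A can switch to Sports (2 → 18). Not NE.
(Licensed, News): Service A can switch to Sports (6 → 14). Not NE.
(Sports, Licensed): Service A can switch to News (4 → 7). Not NE.
(Sports, Sports): Service A gets 18, best alternative 5; Service B gets 20, best alternative 5. No profitable deviation — NE.
(Sports, News): Service B can switch to Licensed (2 → 5). Not NE.
(News, Licensed): Service B can switch to Sports (13 → 19). Not NE.
(The remaining 2 profiles each have a profitable deviation by the same check.)

Pure NE: (Sports, Sports)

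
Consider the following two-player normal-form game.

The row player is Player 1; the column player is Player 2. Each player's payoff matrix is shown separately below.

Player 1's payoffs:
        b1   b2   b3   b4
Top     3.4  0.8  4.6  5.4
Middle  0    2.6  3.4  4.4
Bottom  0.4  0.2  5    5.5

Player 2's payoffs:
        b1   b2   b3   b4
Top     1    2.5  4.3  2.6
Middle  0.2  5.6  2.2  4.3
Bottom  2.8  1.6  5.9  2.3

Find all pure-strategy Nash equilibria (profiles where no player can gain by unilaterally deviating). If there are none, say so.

For each strategy profile, look for a profitable unilateral deviation.
(Top, b1): Player 2 can switch to b2 (1 → 2.5). Not NE.
(Top, b2): Player 1 can switch to Middle (0.8 → 2.6). Not NE.
(Top, b3): Player 1 can switch to Bottom (4.6 → 5). Not NE.
(Top, b4): Player 1 can switch to Bottom (5.4 → 5.5). Not NE.
(Middle, b1): Player 1 can switch to Top (0 → 3.4). Not NE.
(Middle, b2): Player 1 gets 2.6, best alternative 0.8; Player 2 gets 5.6, best alternative 4.3. No profitable deviation — NE.
(Middle, b3): Player 1 can switch to Top (3.4 → 4.6). Not NE.
(Middle, b4): Player 1 can switch to Top (4.4 → 5.4). Not NE.
(Bottom, b1): Player 1 can switch to Top (0.4 → 3.4). Not NE.
(Bottom, b2): Player 1 can switch to Top (0.2 → 0.8). Not NE.
(Bottom, b3): Player 1 gets 5, best alternative 4.6; Player 2 gets 5.9, best alternative 2.8. No profitable deviation — NE.
(Bottom, b4): Player 2 can switch to b1 (2.3 → 2.8). Not NE.

Pure-strategy Nash equilibria: (Middle, b2); (Bottom, b3)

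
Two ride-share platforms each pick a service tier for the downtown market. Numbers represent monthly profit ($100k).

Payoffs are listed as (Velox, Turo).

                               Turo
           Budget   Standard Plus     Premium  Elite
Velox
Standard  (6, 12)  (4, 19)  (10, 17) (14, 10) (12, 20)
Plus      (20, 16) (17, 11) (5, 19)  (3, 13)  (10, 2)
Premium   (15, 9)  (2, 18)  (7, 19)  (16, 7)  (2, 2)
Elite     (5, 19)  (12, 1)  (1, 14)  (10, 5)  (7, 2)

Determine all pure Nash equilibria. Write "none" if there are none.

Pure NE: (Standard, Elite)

(Standard, Budget): Velox can switch to Plus (6 → 20). Not NE.
(Standard, Standard): Velox can switch to Plus (4 → 17). Not NE.
(Standard, Plus): Turo can switch to Standard (17 → 19). Not NE.
(Standard, Premium): Velox can switch to Premium (14 → 16). Not NE.
(Standard, Elite): Velox gets 12, best alternative 10; Turo gets 20, best alternative 19. No profitable deviation — NE.
(Plus, Budget): Turo can switch to Plus (16 → 19). Not NE.
(Plus, Standard): Turo can switch to Budget (11 → 16). Not NE.
(Plus, Plus): Velox can switch to Standard (5 → 10). Not NE.
(Plus, Premium): Velox can switch to Standard (3 → 14). Not NE.
(The remaining 11 profiles each have a profitable deviation by the same check.)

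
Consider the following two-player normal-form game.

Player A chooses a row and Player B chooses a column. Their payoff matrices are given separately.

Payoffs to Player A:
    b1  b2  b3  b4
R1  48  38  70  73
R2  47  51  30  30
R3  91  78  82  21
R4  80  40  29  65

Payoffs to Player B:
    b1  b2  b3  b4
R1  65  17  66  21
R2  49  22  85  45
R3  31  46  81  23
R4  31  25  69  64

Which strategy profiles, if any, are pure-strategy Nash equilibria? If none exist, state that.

(R3, b3)

(R1, b1): Player A can switch to R3 (48 → 91). Not NE.
(R1, b2): Player A can switch to R2 (38 → 51). Not NE.
(R1, b3): Player A can switch to R3 (70 → 82). Not NE.
(R1, b4): Player B can switch to b1 (21 → 65). Not NE.
(R2, b1): Player A can switch to R1 (47 → 48). Not NE.
(R2, b2): Player A can switch to R3 (51 → 78). Not NE.
(R2, b3): Player A can switch to R1 (30 → 70). Not NE.
(R2, b4): Player A can switch to R1 (30 → 73). Not NE.
(R3, b1): Player B can switch to b2 (31 → 46). Not NE.
(R3, b2): Player B can switch to b3 (46 → 81). Not NE.
(R3, b3): Player A gets 82, best alternative 70; Player B gets 81, best alternative 46. No profitable deviation — NE.
(The remaining 5 profiles each have a profitable deviation by the same check.)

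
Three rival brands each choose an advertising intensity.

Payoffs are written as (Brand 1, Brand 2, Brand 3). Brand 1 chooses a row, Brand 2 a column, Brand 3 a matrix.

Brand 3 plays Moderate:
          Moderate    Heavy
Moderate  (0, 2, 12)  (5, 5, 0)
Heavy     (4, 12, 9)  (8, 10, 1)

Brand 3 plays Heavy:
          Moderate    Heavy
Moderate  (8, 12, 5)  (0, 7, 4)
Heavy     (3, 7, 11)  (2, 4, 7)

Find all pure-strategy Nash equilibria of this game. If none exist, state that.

Brand 1 against (Moderate, Moderate): payoffs 0, 4 → best response Heavy.
Brand 1 against (Moderate, Heavy): payoffs 8, 3 → best response Moderate.
Brand 1 against (Heavy, Moderate): payoffs 5, 8 → best response Heavy.
Brand 1 against (Heavy, Heavy): payoffs 0, 2 → best response Heavy.
Brand 2 against (Moderate, Moderate): payoffs 2, 5 → best response Heavy.
Brand 2 against (Moderate, Heavy): payoffs 12, 7 → best response Moderate.
Brand 2 against (Heavy, Moderate): payoffs 12, 10 → best response Moderate.
Brand 2 against (Heavy, Heavy): payoffs 7, 4 → best response Moderate.
Brand 3 against (Moderate, Moderate): payoffs 12, 5 → best response Moderate.
Brand 3 against (Moderate, Heavy): payoffs 0, 4 → best response Heavy.
Brand 3 against (Heavy, Moderate): payoffs 9, 11 → best response Heavy.
Brand 3 against (Heavy, Heavy): payoffs 1, 7 → best response Heavy.
No profile is a mutual best response for all players.

none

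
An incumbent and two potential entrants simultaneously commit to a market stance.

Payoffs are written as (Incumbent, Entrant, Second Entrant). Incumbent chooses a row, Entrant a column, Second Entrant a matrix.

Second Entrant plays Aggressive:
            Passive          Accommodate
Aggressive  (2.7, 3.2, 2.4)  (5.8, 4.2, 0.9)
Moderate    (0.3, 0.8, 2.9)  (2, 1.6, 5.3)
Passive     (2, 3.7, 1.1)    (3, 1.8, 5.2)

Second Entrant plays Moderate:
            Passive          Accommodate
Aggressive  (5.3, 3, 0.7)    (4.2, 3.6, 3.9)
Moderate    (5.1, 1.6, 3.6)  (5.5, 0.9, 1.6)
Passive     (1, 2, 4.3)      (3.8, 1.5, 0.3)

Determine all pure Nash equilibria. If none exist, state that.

Incumbent against (Passive, Aggressive): payoffs 2.7, 0.3, 2 → best response Aggressive.
Incumbent against (Passive, Moderate): payoffs 5.3, 5.1, 1 → best response Aggressive.
Incumbent against (Accommodate, Aggressive): payoffs 5.8, 2, 3 → best response Aggressive.
Incumbent against (Accommodate, Moderate): payoffs 4.2, 5.5, 3.8 → best response Moderate.
Entrant against (Aggressive, Aggressive): payoffs 3.2, 4.2 → best response Accommodate.
Entrant against (Aggressive, Moderate): payoffs 3, 3.6 → best response Accommodate.
Entrant against (Moderate, Aggressive): payoffs 0.8, 1.6 → best response Accommodate.
Entrant against (Moderate, Moderate): payoffs 1.6, 0.9 → best response Passive.
Entrant against (Passive, Aggressive): payoffs 3.7, 1.8 → best response Passive.
Entrant against (Passive, Moderate): payoffs 2, 1.5 → best response Passive.
Second Entrant against (Aggressive, Passive): payoffs 2.4, 0.7 → best response Aggressive.
Second Entrant against (Aggressive, Accommodate): payoffs 0.9, 3.9 → best response Moderate.
Second Entrant against (Moderate, Passive): payoffs 2.9, 3.6 → best response Moderate.
Second Entrant against (Moderate, Accommodate): payoffs 5.3, 1.6 → best response Aggressive.
Second Entrant against (Passive, Passive): payoffs 1.1, 4.3 → best response Moderate.
Second Entrant against (Passive, Accommodate): payoffs 5.2, 0.3 → best response Aggressive.
No profile is a mutual best response for all players.

There is no pure-strategy Nash equilibrium.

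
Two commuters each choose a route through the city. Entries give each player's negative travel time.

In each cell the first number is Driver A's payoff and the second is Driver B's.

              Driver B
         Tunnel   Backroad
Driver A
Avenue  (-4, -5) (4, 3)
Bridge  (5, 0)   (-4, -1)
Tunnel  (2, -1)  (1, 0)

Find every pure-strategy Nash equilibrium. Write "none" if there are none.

Pure-strategy Nash equilibria: (Avenue, Backroad); (Bridge, Tunnel)

Check each profile: it is a Nash equilibrium iff no player can strictly gain by switching unilaterally.
(Avenue, Tunnel): Driver A can switch to Bridge (-4 → 5). Not NE.
(Avenue, Backroad): Driver A gets 4, best alternative 1; Driver B gets 3, best alternative -5. No profitable deviation — NE.
(Bridge, Tunnel): Driver A gets 5, best alternative 2; Driver B gets 0, best alternative -1. No profitable deviation — NE.
(Bridge, Backroad): Driver A can switch to Avenue (-4 → 4). Not NE.
(Tunnel, Tunnel): Driver A can switch to Bridge (2 → 5). Not NE.
(Tunnel, Backroad): Driver A can switch to Avenue (1 → 4). Not NE.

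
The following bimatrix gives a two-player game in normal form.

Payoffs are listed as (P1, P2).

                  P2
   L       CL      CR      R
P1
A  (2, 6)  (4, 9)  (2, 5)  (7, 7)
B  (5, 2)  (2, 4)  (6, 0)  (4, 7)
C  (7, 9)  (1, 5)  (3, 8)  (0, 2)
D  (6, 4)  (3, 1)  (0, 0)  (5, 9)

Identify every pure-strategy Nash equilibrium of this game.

(A, L): P1 can switch to B (2 → 5). Not NE.
(A, CL): P1 gets 4, best alternative 3; P2 gets 9, best alternative 7. No profitable deviation — NE.
(A, CR): P1 can switch to B (2 → 6). Not NE.
(A, R): P2 can switch to CL (7 → 9). Not NE.
(B, L): P1 can switch to C (5 → 7). Not NE.
(B, CL): P1 can switch to A (2 → 4). Not NE.
(B, CR): P2 can switch to L (0 → 2). Not NE.
(B, R): P1 can switch to A (4 → 7). Not NE.
(C, L): P1 gets 7, best alternative 6; P2 gets 9, best alternative 8. No profitable deviation — NE.
(C, CL): P1 can switch to A (1 → 4). Not NE.
(C, CR): P1 can switch to B (3 → 6). Not NE.
(C, R): P1 can switch to A (0 → 7). Not NE.
(The remaining 4 profiles each have a profitable deviation by the same check.)

The pure Nash equilibria are (A, CL) and (C, L).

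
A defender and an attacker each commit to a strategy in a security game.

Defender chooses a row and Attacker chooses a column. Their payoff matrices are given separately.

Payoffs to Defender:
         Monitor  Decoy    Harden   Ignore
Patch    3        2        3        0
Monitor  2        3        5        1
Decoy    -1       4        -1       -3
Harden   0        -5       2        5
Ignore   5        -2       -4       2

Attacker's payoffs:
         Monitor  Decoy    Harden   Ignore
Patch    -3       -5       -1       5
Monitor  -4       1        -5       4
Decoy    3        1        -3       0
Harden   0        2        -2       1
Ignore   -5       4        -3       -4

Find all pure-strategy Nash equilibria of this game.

Defender against Monitor: payoffs 3, 2, -1, 0, 5 → best response Ignore.
Defender against Decoy: payoffs 2, 3, 4, -5, -2 → best response Decoy.
Defender against Harden: payoffs 3, 5, -1, 2, -4 → best response Monitor.
Defender against Ignore: payoffs 0, 1, -3, 5, 2 → best response Harden.
Attacker against Patch: payoffs -3, -5, -1, 5 → best response Ignore.
Attacker against Monitor: payoffs -4, 1, -5, 4 → best response Ignore.
Attacker against Decoy: payoffs 3, 1, -3, 0 → best response Monitor.
Attacker against Harden: payoffs 0, 2, -2, 1 → best response Decoy.
Attacker against Ignore: payoffs -5, 4, -3, -4 → best response Decoy.
No profile is a mutual best response for all players.

There is no pure-strategy Nash equilibrium.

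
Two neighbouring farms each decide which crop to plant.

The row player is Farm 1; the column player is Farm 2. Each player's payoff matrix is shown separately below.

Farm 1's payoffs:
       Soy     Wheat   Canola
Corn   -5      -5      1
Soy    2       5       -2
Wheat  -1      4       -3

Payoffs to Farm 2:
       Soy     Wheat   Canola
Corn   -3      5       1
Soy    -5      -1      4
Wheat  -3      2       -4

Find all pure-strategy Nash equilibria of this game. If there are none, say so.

none

(Corn, Soy): Farm 1 can switch to Soy (-5 → 2). Not NE.
(Corn, Wheat): Farm 1 can switch to Soy (-5 → 5). Not NE.
(Corn, Canola): Farm 2 can switch to Wheat (1 → 5). Not NE.
(Soy, Soy): Farm 2 can switch to Wheat (-5 → -1). Not NE.
(Soy, Wheat): Farm 2 can switch to Canola (-1 → 4). Not NE.
(Soy, Canola): Farm 1 can switch to Corn (-2 → 1). Not NE.
(Wheat, Soy): Farm 1 can switch to Soy (-1 → 2). Not NE.
(Wheat, Wheat): Farm 1 can switch to Soy (4 → 5). Not NE.
(Wheat, Canola): Farm 1 can switch to Corn (-3 → 1). Not NE.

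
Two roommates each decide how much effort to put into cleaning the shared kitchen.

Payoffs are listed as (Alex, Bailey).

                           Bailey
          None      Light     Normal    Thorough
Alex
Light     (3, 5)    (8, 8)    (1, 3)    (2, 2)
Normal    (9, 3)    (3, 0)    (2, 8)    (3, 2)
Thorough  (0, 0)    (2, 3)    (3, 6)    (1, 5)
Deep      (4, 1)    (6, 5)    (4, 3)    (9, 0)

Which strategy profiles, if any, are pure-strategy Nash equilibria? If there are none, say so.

The unique pure-strategy Nash equilibrium is (Light, Light).

Alex against None: payoffs 3, 9, 0, 4 → best response Normal.
Alex against Light: payoffs 8, 3, 2, 6 → best response Light.
Alex against Normal: payoffs 1, 2, 3, 4 → best response Deep.
Alex against Thorough: payoffs 2, 3, 1, 9 → best response Deep.
Bailey against Light: payoffs 5, 8, 3, 2 → best response Light.
Bailey against Normal: payoffs 3, 0, 8, 2 → best response Normal.
Bailey against Thorough: payoffs 0, 3, 6, 5 → best response Normal.
Bailey against Deep: payoffs 1, 5, 3, 0 → best response Light.
Mutual best responses: (Light, Light).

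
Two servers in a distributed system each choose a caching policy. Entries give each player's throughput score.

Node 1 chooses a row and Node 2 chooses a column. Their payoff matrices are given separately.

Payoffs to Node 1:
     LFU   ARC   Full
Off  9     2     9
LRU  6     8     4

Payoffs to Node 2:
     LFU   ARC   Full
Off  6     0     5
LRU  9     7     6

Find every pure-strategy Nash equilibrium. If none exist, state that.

(Off, LFU)

For each strategy profile, look for a profitable unilateral deviation.
(Off, LFU): Node 1 gets 9, best alternative 6; Node 2 gets 6, best alternative 5. No profitable deviation — NE.
(Off, ARC): Node 1 can switch to LRU (2 → 8). Not NE.
(Off, Full): Node 2 can switch to LFU (5 → 6). Not NE.
(LRU, LFU): Node 1 can switch to Off (6 → 9). Not NE.
(LRU, ARC): Node 2 can switch to LFU (7 → 9). Not NE.
(LRU, Full): Node 1 can switch to Off (4 → 9). Not NE.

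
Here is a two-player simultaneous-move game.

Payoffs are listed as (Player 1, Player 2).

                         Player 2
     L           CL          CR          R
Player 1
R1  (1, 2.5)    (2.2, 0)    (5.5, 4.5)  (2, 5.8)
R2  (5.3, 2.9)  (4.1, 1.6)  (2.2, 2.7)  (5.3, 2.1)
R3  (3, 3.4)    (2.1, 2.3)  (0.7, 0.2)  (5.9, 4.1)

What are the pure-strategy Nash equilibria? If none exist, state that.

(R1, L): Player 1 can switch to R2 (1 → 5.3). Not NE.
(R1, CL): Player 1 can switch to R2 (2.2 → 4.1). Not NE.
(R1, CR): Player 2 can switch to R (4.5 → 5.8). Not NE.
(R1, R): Player 1 can switch to R2 (2 → 5.3). Not NE.
(R2, L): Player 1 gets 5.3, best alternative 3; Player 2 gets 2.9, best alternative 2.7. No profitable deviation — NE.
(R2, CL): Player 2 can switch to L (1.6 → 2.9). Not NE.
(R2, CR): Player 1 can switch to R1 (2.2 → 5.5). Not NE.
(R2, R): Player 1 can switch to R3 (5.3 → 5.9). Not NE.
(R3, L): Player 1 can switch to R2 (3 → 5.3). Not NE.
(R3, R): Player 1 gets 5.9, best alternative 5.3; Player 2 gets 4.1, best alternative 3.4. No profitable deviation — NE.
(The remaining 2 profiles each have a profitable deviation by the same check.)

Pure-strategy Nash equilibria: (R2, L) and (R3, R)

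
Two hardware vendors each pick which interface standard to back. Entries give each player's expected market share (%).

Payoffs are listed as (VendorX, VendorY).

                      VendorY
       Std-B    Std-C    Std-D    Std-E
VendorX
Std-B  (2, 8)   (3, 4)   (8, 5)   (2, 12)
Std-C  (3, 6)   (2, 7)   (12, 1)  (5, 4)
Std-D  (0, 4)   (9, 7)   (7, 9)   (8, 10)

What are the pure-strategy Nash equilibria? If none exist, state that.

(Std-B, Std-B): VendorX can switch to Std-C (2 → 3). Not NE.
(Std-B, Std-C): VendorX can switch to Std-D (3 → 9). Not NE.
(Std-B, Std-D): VendorX can switch to Std-C (8 → 12). Not NE.
(Std-B, Std-E): VendorX can switch to Std-C (2 → 5). Not NE.
(Std-C, Std-B): VendorY can switch to Std-C (6 → 7). Not NE.
(Std-C, Std-C): VendorX can switch to Std-B (2 → 3). Not NE.
(Std-C, Std-D): VendorY can switch to Std-B (1 → 6). Not NE.
(Std-C, Std-E): VendorX can switch to Std-D (5 → 8). Not NE.
(Std-D, Std-B): VendorX can switch to Std-B (0 → 2). Not NE.
(Std-D, Std-C): VendorY can switch to Std-D (7 → 9). Not NE.
(Std-D, Std-E): VendorX gets 8, best alternative 5; VendorY gets 10, best alternative 9. No profitable deviation — NE.
(The remaining 1 profile has a profitable deviation by the same check.)

The unique pure-strategy Nash equilibrium is (Std-D, Std-E).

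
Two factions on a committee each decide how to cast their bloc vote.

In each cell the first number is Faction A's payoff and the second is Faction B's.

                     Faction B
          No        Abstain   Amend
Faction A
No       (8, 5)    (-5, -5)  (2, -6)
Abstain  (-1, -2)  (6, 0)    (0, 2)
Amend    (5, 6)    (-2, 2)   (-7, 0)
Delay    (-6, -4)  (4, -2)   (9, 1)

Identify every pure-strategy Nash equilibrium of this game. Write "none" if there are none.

The pure Nash equilibria are (No, No) and (Delay, Amend).

(No, No): Faction A gets 8, best alternative 5; Faction B gets 5, best alternative -5. No profitable deviation — NE.
(No, Abstain): Faction A can switch to Abstain (-5 → 6). Not NE.
(No, Amend): Faction A can switch to Delay (2 → 9). Not NE.
(Abstain, No): Faction A can switch to No (-1 → 8). Not NE.
(Abstain, Abstain): Faction B can switch to Amend (0 → 2). Not NE.
(Abstain, Amend): Faction A can switch to No (0 → 2). Not NE.
(Amend, No): Faction A can switch to No (5 → 8). Not NE.
(Amend, Abstain): Faction A can switch to Abstain (-2 → 6). Not NE.
(Amend, Amend): Faction A can switch to No (-7 → 2). Not NE.
(Delay, No): Faction A can switch to No (-6 → 8). Not NE.
(Delay, Abstain): Faction A can switch to Abstain (4 → 6). Not NE.
(Delay, Amend): Faction A gets 9, best alternative 2; Faction B gets 1, best alternative -2. No profitable deviation — NE.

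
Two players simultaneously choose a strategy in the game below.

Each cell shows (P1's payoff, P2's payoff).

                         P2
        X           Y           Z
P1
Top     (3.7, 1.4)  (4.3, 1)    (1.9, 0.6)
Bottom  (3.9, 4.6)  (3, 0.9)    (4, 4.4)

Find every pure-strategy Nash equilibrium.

The unique pure-strategy Nash equilibrium is (Bottom, X).

For each strategy profile, look for a profitable unilateral deviation.
(Top, X): P1 can switch to Bottom (3.7 → 3.9). Not NE.
(Top, Y): P2 can switch to X (1 → 1.4). Not NE.
(Top, Z): P1 can switch to Bottom (1.9 → 4). Not NE.
(Bottom, X): P1 gets 3.9, best alternative 3.7; P2 gets 4.6, best alternative 4.4. No profitable deviation — NE.
(Bottom, Y): P1 can switch to Top (3 → 4.3). Not NE.
(Bottom, Z): P2 can switch to X (4.4 → 4.6). Not NE.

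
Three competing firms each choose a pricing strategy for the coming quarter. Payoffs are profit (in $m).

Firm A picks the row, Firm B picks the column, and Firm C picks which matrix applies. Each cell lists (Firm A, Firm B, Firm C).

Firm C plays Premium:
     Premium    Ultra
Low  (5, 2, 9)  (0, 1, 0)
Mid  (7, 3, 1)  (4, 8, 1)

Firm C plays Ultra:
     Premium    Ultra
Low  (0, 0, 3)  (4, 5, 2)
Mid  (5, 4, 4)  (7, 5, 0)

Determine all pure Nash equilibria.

Pure NE: (Mid, Ultra, Premium)

Firm A against (Premium, Premium): payoffs 5, 7 → best response Mid.
Firm A against (Premium, Ultra): payoffs 0, 5 → best response Mid.
Firm A against (Ultra, Premium): payoffs 0, 4 → best response Mid.
Firm A against (Ultra, Ultra): payoffs 4, 7 → best response Mid.
Firm B against (Low, Premium): payoffs 2, 1 → best response Premium.
Firm B against (Low, Ultra): payoffs 0, 5 → best response Ultra.
Firm B against (Mid, Premium): payoffs 3, 8 → best response Ultra.
Firm B against (Mid, Ultra): payoffs 4, 5 → best response Ultra.
Firm C against (Low, Premium): payoffs 9, 3 → best response Premium.
Firm C against (Low, Ultra): payoffs 0, 2 → best response Ultra.
Firm C against (Mid, Premium): payoffs 1, 4 → best response Ultra.
Firm C against (Mid, Ultra): payoffs 1, 0 → best response Premium.
Mutual best responses: (Mid, Ultra, Premium).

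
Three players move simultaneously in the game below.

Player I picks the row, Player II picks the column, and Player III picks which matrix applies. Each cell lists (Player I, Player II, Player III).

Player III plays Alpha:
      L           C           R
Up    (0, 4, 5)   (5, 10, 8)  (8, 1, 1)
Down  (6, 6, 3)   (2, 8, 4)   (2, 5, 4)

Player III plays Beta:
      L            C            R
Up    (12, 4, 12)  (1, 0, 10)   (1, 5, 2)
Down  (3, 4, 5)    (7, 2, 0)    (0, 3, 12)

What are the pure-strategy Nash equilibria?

The unique pure-strategy Nash equilibrium is (Up, R, Beta).

Player I against (L, Alpha): payoffs 0, 6 → best response Down.
Player I against (L, Beta): payoffs 12, 3 → best response Up.
Player I against (C, Alpha): payoffs 5, 2 → best response Up.
Player I against (C, Beta): payoffs 1, 7 → best response Down.
Player I against (R, Alpha): payoffs 8, 2 → best response Up.
Player I against (R, Beta): payoffs 1, 0 → best response Up.
Player II against (Up, Alpha): payoffs 4, 10, 1 → best response C.
Player II against (Up, Beta): payoffs 4, 0, 5 → best response R.
Player II against (Down, Alpha): payoffs 6, 8, 5 → best response C.
Player II against (Down, Beta): payoffs 4, 2, 3 → best response L.
Player III against (Up, L): payoffs 5, 12 → best response Beta.
Player III against (Up, C): payoffs 8, 10 → best response Beta.
Player III against (Up, R): payoffs 1, 2 → best response Beta.
Player III against (Down, L): payoffs 3, 5 → best response Beta.
Player III against (Down, C): payoffs 4, 0 → best response Alpha.
Player III against (Down, R): payoffs 4, 12 → best response Beta.
Mutual best responses: (Up, R, Beta).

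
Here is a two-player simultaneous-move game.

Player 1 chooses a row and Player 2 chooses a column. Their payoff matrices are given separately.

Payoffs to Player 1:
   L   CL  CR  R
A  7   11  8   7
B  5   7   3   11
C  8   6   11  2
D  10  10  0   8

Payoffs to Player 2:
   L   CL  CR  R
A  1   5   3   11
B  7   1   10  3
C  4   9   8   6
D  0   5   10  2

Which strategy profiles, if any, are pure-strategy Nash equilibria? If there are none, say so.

none

Player 1 against L: payoffs 7, 5, 8, 10 → best response D.
Player 1 against CL: payoffs 11, 7, 6, 10 → best response A.
Player 1 against CR: payoffs 8, 3, 11, 0 → best response C.
Player 1 against R: payoffs 7, 11, 2, 8 → best response B.
Player 2 against A: payoffs 1, 5, 3, 11 → best response R.
Player 2 against B: payoffs 7, 1, 10, 3 → best response CR.
Player 2 against C: payoffs 4, 9, 8, 6 → best response CL.
Player 2 against D: payoffs 0, 5, 10, 2 → best response CR.
No profile is a mutual best response for all players.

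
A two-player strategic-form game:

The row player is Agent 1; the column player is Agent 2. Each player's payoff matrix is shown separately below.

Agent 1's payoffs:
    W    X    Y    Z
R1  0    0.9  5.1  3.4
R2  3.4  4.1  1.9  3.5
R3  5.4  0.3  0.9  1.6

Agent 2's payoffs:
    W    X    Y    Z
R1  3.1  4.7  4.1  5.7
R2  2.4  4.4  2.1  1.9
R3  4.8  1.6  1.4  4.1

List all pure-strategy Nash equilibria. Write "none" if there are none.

(R1, W): Agent 1 can switch to R2 (0 → 3.4). Not NE.
(R1, X): Agent 1 can switch to R2 (0.9 → 4.1). Not NE.
(R1, Y): Agent 2 can switch to X (4.1 → 4.7). Not NE.
(R1, Z): Agent 1 can switch to R2 (3.4 → 3.5). Not NE.
(R2, W): Agent 1 can switch to R3 (3.4 → 5.4). Not NE.
(R2, X): Agent 1 gets 4.1, best alternative 0.9; Agent 2 gets 4.4, best alternative 2.4. No profitable deviation — NE.
(R2, Y): Agent 1 can switch to R1 (1.9 → 5.1). Not NE.
(R3, W): Agent 1 gets 5.4, best alternative 3.4; Agent 2 gets 4.8, best alternative 4.1. No profitable deviation — NE.
(The remaining 4 profiles each have a profitable deviation by the same check.)

(R2, X) and (R3, W)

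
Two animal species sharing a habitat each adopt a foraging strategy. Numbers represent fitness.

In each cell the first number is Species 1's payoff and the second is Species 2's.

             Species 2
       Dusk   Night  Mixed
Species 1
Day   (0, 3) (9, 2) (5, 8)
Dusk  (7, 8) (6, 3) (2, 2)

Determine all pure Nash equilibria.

(Day, Dusk): Species 1 can switch to Dusk (0 → 7). Not NE.
(Day, Night): Species 2 can switch to Dusk (2 → 3). Not NE.
(Day, Mixed): Species 1 gets 5, best alternative 2; Species 2 gets 8, best alternative 3. No profitable deviation — NE.
(Dusk, Dusk): Species 1 gets 7, best alternative 0; Species 2 gets 8, best alternative 3. No profitable deviation — NE.
(Dusk, Night): Species 1 can switch to Day (6 → 9). Not NE.
(Dusk, Mixed): Species 1 can switch to Day (2 → 5). Not NE.

(Day, Mixed); (Dusk, Dusk)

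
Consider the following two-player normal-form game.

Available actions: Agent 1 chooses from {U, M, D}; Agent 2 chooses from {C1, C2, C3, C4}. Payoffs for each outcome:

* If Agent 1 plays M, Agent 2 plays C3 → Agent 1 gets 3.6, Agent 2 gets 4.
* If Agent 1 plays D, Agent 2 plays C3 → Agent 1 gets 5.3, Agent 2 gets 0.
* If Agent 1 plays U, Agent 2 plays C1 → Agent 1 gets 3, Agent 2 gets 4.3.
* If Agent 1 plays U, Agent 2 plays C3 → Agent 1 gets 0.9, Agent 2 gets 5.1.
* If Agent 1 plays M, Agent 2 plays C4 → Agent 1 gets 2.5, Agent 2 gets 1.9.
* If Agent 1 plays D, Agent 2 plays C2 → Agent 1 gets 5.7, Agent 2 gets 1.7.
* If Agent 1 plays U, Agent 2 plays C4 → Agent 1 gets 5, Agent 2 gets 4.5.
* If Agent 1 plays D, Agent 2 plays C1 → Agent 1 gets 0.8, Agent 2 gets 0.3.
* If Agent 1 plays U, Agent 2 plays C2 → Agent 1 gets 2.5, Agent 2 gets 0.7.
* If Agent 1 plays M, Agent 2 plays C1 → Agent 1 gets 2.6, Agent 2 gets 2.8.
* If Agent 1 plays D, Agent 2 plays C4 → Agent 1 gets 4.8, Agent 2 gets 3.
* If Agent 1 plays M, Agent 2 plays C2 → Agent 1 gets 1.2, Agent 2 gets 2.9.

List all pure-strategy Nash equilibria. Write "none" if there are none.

Agent 1 against C1: payoffs 3, 2.6, 0.8 → best response U.
Agent 1 against C2: payoffs 2.5, 1.2, 5.7 → best response D.
Agent 1 against C3: payoffs 0.9, 3.6, 5.3 → best response D.
Agent 1 against C4: payoffs 5, 2.5, 4.8 → best response U.
Agent 2 against U: payoffs 4.3, 0.7, 5.1, 4.5 → best response C3.
Agent 2 against M: payoffs 2.8, 2.9, 4, 1.9 → best response C3.
Agent 2 against D: payoffs 0.3, 1.7, 0, 3 → best response C4.
No profile is a mutual best response for all players.

There is no pure-strategy Nash equilibrium.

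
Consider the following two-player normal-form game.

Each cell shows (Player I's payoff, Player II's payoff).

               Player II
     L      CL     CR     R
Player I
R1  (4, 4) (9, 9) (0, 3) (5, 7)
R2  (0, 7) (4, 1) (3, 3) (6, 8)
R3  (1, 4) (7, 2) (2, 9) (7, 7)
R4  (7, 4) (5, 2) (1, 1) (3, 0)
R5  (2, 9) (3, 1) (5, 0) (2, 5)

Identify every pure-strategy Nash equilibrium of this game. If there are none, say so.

(R1, L): Player I can switch to R4 (4 → 7). Not NE.
(R1, CL): Player I gets 9, best alternative 7; Player II gets 9, best alternative 7. No profitable deviation — NE.
(R1, CR): Player I can switch to R2 (0 → 3). Not NE.
(R1, R): Player I can switch to R2 (5 → 6). Not NE.
(R2, L): Player I can switch to R1 (0 → 4). Not NE.
(R2, CL): Player I can switch to R1 (4 → 9). Not NE.
(R2, CR): Player I can switch to R5 (3 → 5). Not NE.
(R2, R): Player I can switch to R3 (6 → 7). Not NE.
(R3, L): Player I can switch to R1 (1 → 4). Not NE.
(R3, CL): Player I can switch to R1 (7 → 9). Not NE.
(R3, CR): Player I can switch to R2 (2 → 3). Not NE.
(R3, R): Player II can switch to CR (7 → 9). Not NE.
(R4, L): Player I gets 7, best alternative 4; Player II gets 4, best alternative 2. No profitable deviation — NE.
(R4, CL): Player I can switch to R1 (5 → 9). Not NE.
(The remaining 6 profiles each have a profitable deviation by the same check.)

(R1, CL) and (R4, L)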